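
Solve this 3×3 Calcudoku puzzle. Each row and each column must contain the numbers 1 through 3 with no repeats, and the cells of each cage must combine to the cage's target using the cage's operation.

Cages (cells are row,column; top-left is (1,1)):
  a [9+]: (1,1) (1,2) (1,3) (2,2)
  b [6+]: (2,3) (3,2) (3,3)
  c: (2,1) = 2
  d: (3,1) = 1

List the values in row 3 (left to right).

1 2 3

Cage c is a single given cell; hence (2,1) = 2.
The 4 cells of cage a must have sum 9; hence (2,2) = 3.
3 is placed in row 2; hence (2,3) = 1.
D is a freebie, which forces (3,1) = 1.
Row 3 already has 1, leaving (3,2) = 2.
Row 3 already has 2, leaving (3,3) = 3.
1 is placed in column 1, leaving (1,1) = 3.
Column 2 already has 2, so (1,2) = 1.
3 is placed in column 3, so (1,3) = 2.
The full grid is 3 1 2 / 2 3 1 / 1 2 3.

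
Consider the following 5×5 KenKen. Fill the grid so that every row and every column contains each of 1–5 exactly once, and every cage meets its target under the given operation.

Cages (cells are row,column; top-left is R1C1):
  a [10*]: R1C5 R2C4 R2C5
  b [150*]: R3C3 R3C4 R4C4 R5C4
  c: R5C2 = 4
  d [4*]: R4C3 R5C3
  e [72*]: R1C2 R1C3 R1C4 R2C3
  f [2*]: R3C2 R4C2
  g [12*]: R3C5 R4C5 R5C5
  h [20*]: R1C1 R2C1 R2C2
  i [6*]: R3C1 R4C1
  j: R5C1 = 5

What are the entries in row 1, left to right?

1 3 2 4 5

The 4 cells of cage e must have product 72; hence R2C3 = 3.
Cage b has product 150, which forces R3C3 = 5.
J is a freebie, which forces R5C1 = 5.
Cage c is given; hence R5C2 = 4.
Row 5 already has 4, so R5C3 = 1.
Row 5 now contains 1, which forces R5C5 = 3.
Cage h has product 20, so R2C2 = 5.
Cage b needs product 150, which forces R3C4 = 3.
1 is placed in column 3, leaving R4C3 = 4.
The 4 cells of cage b must have product 150, which forces R4C4 = 5.
Row 4 already has 4, so R4C5 = 1.
Row 5 already has 3, which forces R5C4 = 2.
Cage e has product 72, which forces R1C2 = 3.
4 is placed in column 3; hence R1C3 = 2.
Column 4 already has 2; hence R1C4 = 4.
Cage a needs product 10, so R1C5 = 5.
Column 4 already has 2, so R2C4 = 1.
Column 5 now contains 1, so R2C5 = 2.
Row 3 already has 3, so R3C1 = 2.
The two cells of cage f must have product 2; hence R3C2 = 1.
Column 5 now contains 1, which forces R3C5 = 4.
Cage i's pair has product 6; hence R4C1 = 3.
Row 4 now contains 1, which forces R4C2 = 2.
Row 1 already has 4; hence R1C1 = 1.
Row 2 already has 1, which forces R2C1 = 4.
Completed grid: 1 3 2 4 5 / 4 5 3 1 2 / 2 1 5 3 4 / 3 2 4 5 1 / 5 4 1 2 3.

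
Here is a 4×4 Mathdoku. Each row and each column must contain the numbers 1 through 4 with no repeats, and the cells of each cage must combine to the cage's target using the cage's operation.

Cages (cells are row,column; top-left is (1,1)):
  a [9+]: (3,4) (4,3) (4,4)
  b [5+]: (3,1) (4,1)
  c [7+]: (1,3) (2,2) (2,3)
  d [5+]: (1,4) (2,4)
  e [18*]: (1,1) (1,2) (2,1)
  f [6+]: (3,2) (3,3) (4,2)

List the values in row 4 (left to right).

The 3 cells of cage e must have product 18, which forces (1,1) = 2.
The 3 cells of cage e must have product 18, which forces (1,2) = 3.
The 3 cells of cage e must have product 18, so (2,1) = 3.
Cage a has sum 9, leaving (4,3) = 4.
Column 3 already has 4, so (1,3) = 1.
Row 1 now contains 1, so (1,4) = 4.
The 3 cells of cage c must have sum 7, which forces (2,2) = 4.
Cage c has sum 7; hence (2,3) = 2.
Column 4 now contains 4; hence (2,4) = 1.
The two cells of cage b must have sum 5, leaving (3,1) = 4.
Column 3 now contains 1, so (3,3) = 3.
3 is placed in row 3, which forces (3,4) = 2.
Row 4 already has 4, which forces (4,1) = 1.
Row 4 already has 1, so (4,2) = 2.
2 is placed in column 4, which forces (4,4) = 3.
2 is placed in row 3, leaving (3,2) = 1.
The full grid is 2 3 1 4 / 3 4 2 1 / 4 1 3 2 / 1 2 4 3.

1 2 4 3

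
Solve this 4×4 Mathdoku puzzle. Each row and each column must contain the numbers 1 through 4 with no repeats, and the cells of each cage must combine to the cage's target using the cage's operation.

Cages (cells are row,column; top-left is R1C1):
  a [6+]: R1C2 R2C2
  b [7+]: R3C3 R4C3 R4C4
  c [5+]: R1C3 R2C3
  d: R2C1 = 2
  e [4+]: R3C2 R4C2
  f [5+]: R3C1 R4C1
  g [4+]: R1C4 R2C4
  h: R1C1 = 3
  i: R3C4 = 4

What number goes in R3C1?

1

Cage h is given, so R1C1 = 3.
Row 1 already has 3, leaving R1C4 = 1.
Cage d is a single given cell, which forces R2C1 = 2.
Row 2 already has 2, which forces R2C2 = 4.
1 is placed in column 4; hence R2C4 = 3.
Cage i is a single given cell, which forces R3C4 = 4.
Column 4 already has 4, which forces R4C4 = 2.
Column 2 already has 4, which forces R1C2 = 2.
The two cells of cage c must have sum 5, so R1C3 = 4.
Row 2 now contains 3, leaving R2C3 = 1.
4 is placed in row 3, which forces R3C1 = 1.
Row 3 already has 1, which forces R3C2 = 3.
Column 3 now contains 1; hence R3C3 = 2.
Cage f's pair has sum 5, which forces R4C1 = 4.
Column 2 already has 3, leaving R4C2 = 1.
Column 3 already has 4, leaving R4C3 = 3.
Filled in: 3 2 4 1 / 2 4 1 3 / 1 3 2 4 / 4 1 3 2.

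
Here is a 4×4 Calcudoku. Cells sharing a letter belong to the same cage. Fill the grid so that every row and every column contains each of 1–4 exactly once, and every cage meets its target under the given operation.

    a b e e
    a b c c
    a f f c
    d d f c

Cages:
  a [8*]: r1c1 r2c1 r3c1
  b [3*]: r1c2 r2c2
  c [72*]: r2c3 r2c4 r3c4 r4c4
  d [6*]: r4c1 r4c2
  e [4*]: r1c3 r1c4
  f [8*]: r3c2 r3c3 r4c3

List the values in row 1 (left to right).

Cage c has product 72; hence r2c3 = 3.
The two cells of cage b must have product 3, so r1c2 = 3.
Row 2 already has 3, so r2c2 = 1.
Column 2 already has 3, which forces r4c2 = 2.
Column 2 already has 2, so r3c2 = 4.
The 3 cells of cage f must have product 8, so r3c3 = 2.
2 is placed in row 3, leaving r3c4 = 3.
Row 4 already has 2, which forces r4c1 = 3.
Cage f has product 8, leaving r4c3 = 1.
3 is placed in column 4; hence r4c4 = 4.
Column 3 already has 1, leaving r1c3 = 4.
4 is placed in column 4, which forces r1c4 = 1.
4 is placed in column 4, which forces r2c4 = 2.
2 is placed in row 3; hence r3c1 = 1.
Row 1 already has 4, which forces r1c1 = 2.
Row 2 already has 2; hence r2c1 = 4.
Filled in: 2 3 4 1 / 4 1 3 2 / 1 4 2 3 / 3 2 1 4.

2 3 4 1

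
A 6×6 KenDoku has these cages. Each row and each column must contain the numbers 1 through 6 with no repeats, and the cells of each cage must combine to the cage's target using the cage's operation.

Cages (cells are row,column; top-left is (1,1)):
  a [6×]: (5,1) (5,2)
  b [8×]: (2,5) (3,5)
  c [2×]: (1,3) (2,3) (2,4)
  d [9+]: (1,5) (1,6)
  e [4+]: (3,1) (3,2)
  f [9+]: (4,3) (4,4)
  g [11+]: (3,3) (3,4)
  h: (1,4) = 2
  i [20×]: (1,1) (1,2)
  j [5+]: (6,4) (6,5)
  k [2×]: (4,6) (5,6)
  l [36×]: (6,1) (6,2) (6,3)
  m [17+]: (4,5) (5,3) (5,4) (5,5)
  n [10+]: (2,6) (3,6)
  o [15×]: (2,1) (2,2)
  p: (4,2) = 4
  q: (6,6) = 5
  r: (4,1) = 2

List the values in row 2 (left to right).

Cage c needs product 2, leaving (1,3) = 1.
Cage h is a single given cell, leaving (1,4) = 2.
Cage c needs product 2, leaving (2,3) = 2.
The 3 cells of cage c must have product 2, leaving (2,4) = 1.
2 is placed in row 2; hence (2,5) = 4.
Row 2 already has 4; hence (2,6) = 6.
4 is placed in column 5, leaving (3,5) = 2.
Column 6 now contains 6, so (3,6) = 4.
Cage r is given, so (4,1) = 2.
Cage p is given, which forces (4,2) = 4.
Row 4 now contains 2, which forces (4,6) = 1.
1 is placed in column 6, which forces (5,6) = 2.
Q is a freebie, so (6,6) = 5.
Cage i's pair has product 20, which forces (1,1) = 4.
Column 2 now contains 4, which forces (1,2) = 5.
Cage d needs two cells with sum 9; hence (1,5) = 6.
5 is placed in column 6, so (1,6) = 3.
5 is placed in column 2, so (2,2) = 3.
Column 2 now contains 3, which forces (3,2) = 1.
1 is placed in column 2, which forces (5,2) = 6.
Cage l has product 36, so (6,2) = 2.
Cage j needs two cells with sum 5; hence (6,4) = 4.
Cage j needs two cells with sum 5, so (6,5) = 1.
Row 2 now contains 3; hence (2,1) = 5.
1 is placed in row 3; hence (3,1) = 3.
The 4 cells of cage m must have sum 17, leaving (4,5) = 5.
Row 5 now contains 6, leaving (5,1) = 1.
Cage m has sum 17, which forces (5,3) = 4.
Cage m has sum 17, which forces (5,4) = 5.
Cage m has sum 17, which forces (5,5) = 3.
Column 1 now contains 3; hence (6,1) = 6.
6 is placed in row 6, so (6,3) = 3.
Cage g's pair has sum 11; hence (3,3) = 5.
Column 4 now contains 5, so (3,4) = 6.
Column 3 now contains 3; hence (4,3) = 6.
Cage f needs two cells with sum 9, which forces (4,4) = 3.
Completed grid: 4 5 1 2 6 3 / 5 3 2 1 4 6 / 3 1 5 6 2 4 / 2 4 6 3 5 1 / 1 6 4 5 3 2 / 6 2 3 4 1 5.

5 3 2 1 4 6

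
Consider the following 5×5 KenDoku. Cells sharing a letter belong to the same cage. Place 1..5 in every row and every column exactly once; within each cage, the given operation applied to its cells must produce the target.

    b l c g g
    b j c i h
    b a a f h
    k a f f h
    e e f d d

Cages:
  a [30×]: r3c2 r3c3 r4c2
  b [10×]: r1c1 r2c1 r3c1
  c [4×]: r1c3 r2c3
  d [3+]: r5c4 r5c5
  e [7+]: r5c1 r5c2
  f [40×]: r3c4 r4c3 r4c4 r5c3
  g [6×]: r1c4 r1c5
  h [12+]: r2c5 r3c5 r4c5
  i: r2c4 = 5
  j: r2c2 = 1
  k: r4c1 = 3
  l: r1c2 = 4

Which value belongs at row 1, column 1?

5

Cage l is a single given cell, which forces r1c2 = 4.
Row 1 now contains 4, so r1c3 = 1.
J is a freebie, leaving r2c2 = 1.
1 is placed in column 3, which forces r2c3 = 4.
Cage i is a single given cell, leaving r2c4 = 5.
Row 2 now contains 5, leaving r2c5 = 3.
Cage k is a single given cell; hence r4c1 = 3.
The 3 cells of cage b must have product 10, which forces r1c1 = 5.
The two cells of cage g must have product 6, which forces r1c4 = 3.
3 is placed in column 5, so r1c5 = 2.
Row 2 now contains 5, leaving r2c1 = 2.
The 3 cells of cage b must have product 10, which forces r3c1 = 1.
Row 3 now contains 1; hence r3c4 = 4.
Row 3 already has 4, leaving r3c5 = 5.
Column 4 now contains 4, leaving r4c4 = 1.
Column 5 already has 5, so r4c5 = 4.
Column 1 now contains 2, leaving r5c1 = 4.
Column 4 already has 1, which forces r5c4 = 2.
Column 5 now contains 2, so r5c5 = 1.
Cage a has product 30, so r4c2 = 5.
Cage f has product 40; hence r4c3 = 2.
Cage e's pair has sum 7, so r5c2 = 3.
Row 5 already has 2, so r5c3 = 5.
Column 2 now contains 3, leaving r3c2 = 2.
2 is placed in column 3, so r3c3 = 3.
Filled in: 5 4 1 3 2 / 2 1 4 5 3 / 1 2 3 4 5 / 3 5 2 1 4 / 4 3 5 2 1.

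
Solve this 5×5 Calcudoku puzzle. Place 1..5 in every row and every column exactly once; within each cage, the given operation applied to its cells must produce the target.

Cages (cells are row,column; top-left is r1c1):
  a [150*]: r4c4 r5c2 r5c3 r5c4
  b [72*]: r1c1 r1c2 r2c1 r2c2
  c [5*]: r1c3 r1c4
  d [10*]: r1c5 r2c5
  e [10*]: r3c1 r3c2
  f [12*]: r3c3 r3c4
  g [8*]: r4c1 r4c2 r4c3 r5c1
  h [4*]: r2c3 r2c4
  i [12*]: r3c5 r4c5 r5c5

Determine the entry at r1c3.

5

Cage a has product 150, which forces r4c4 = 5.
Cage g has product 8, which forces r5c1 = 1.
Cage c's pair has product 5; hence r1c3 = 5.
5 is placed in column 4, leaving r1c4 = 1.
Row 1 already has 5, which forces r1c5 = 2.
Column 4 now contains 1; hence r2c4 = 4.
Column 5 already has 2; hence r2c5 = 5.
Column 4 already has 4, leaving r3c4 = 3.
Column 4 already has 3, so r5c4 = 2.
4 is placed in row 2, leaving r2c3 = 1.
3 is placed in row 3, which forces r3c3 = 4.
Row 3 already has 4, which forces r3c5 = 1.
4 is placed in column 3, leaving r4c3 = 2.
The 4 cells of cage a must have product 150, leaving r5c2 = 5.
Row 5 now contains 2, so r5c3 = 3.
Row 5 already has 3, so r5c5 = 4.
Cage e's pair has product 10; hence r3c1 = 5.
5 is placed in column 2, so r3c2 = 2.
Row 4 now contains 2, which forces r4c1 = 4.
The 4 cells of cage g must have product 8, which forces r4c2 = 1.
Column 5 already has 4; hence r4c5 = 3.
4 is placed in column 1; hence r1c1 = 3.
Cage b needs product 72; hence r1c2 = 4.
Cage b has product 72, leaving r2c1 = 2.
Column 2 already has 2, so r2c2 = 3.
Filled in: 3 4 5 1 2 / 2 3 1 4 5 / 5 2 4 3 1 / 4 1 2 5 3 / 1 5 3 2 4.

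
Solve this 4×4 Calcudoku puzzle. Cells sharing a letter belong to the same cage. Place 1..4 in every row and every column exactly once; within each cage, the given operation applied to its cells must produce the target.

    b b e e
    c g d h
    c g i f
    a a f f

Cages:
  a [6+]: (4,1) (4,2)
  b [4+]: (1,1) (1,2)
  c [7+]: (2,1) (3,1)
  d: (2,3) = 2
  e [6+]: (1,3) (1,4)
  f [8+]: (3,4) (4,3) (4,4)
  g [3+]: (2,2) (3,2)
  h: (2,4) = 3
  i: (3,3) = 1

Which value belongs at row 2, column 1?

4

Cage d is a single given cell, which forces (2,3) = 2.
H is a freebie, leaving (2,4) = 3.
I is a freebie, leaving (3,3) = 1.
2 is placed in column 3, leaving (1,3) = 4.
Cage e needs two cells with sum 6, so (1,4) = 2.
Row 2 now contains 3, so (2,1) = 4.
Row 2 now contains 2; hence (2,2) = 1.
Cage c's pair has sum 7, which forces (3,1) = 3.
Row 3 already has 1, so (3,2) = 2.
The 3 cells of cage f must have sum 8; hence (3,4) = 4.
Column 1 already has 4, leaving (4,1) = 2.
2 is placed in column 2, leaving (4,2) = 4.
The 3 cells of cage f must have sum 8; hence (4,3) = 3.
Cage f needs sum 8; hence (4,4) = 1.
3 is placed in column 1, leaving (1,1) = 1.
1 is placed in column 2, which forces (1,2) = 3.
The full grid is 1 3 4 2 / 4 1 2 3 / 3 2 1 4 / 2 4 3 1.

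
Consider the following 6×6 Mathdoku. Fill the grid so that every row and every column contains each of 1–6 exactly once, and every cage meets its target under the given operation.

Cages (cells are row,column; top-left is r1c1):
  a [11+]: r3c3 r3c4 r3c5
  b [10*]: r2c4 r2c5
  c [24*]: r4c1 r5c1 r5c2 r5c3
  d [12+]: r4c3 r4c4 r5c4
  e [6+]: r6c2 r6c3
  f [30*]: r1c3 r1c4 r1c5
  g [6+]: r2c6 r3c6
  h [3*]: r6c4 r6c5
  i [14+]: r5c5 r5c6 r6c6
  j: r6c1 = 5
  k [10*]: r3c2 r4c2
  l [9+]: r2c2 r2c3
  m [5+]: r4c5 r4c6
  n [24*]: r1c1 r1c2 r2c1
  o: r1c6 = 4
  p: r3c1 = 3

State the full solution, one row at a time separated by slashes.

Cage o is a single given cell; hence r1c6 = 4.
P is a freebie, leaving r3c1 = 3.
Cage j is a single given cell, leaving r6c1 = 5.
Row 2 needs a 1, and only r2c6 is open for it.
Column 6 already has 1, which forces r3c6 = 5.
Row 3 already has 5; hence r3c2 = 2.
Cage k's pair has product 10; hence r4c2 = 5.
Column 2 now contains 2, so r6c2 = 4.
Row 6 already has 4, which forces r6c3 = 2.
The 3 cells of cage n must have product 24, leaving r2c1 = 4.
Cage c needs product 24, so r5c3 = 4.
Row 4 needs a 4, and only r4c4 is open for it.
The 3 cells of cage a must have sum 11, leaving r3c5 = 4.
In row 4, 1 can only go at r4c1, so r4c1 = 1.
The only place for 6 in row 4 is r4c3.
The two cells of cage l must have sum 9, which forces r2c2 = 6.
6 is placed in column 3; hence r2c3 = 3.
6 is placed in column 3, which forces r3c3 = 1.
Cage a needs sum 11, leaving r3c4 = 6.
Cage d has sum 12, so r5c4 = 2.
Column 3 now contains 1, which forces r1c3 = 5.
Column 4 now contains 2; hence r2c4 = 5.
Cage b's pair has product 10, leaving r2c5 = 2.
Column 5 now contains 2, leaving r4c5 = 3.
Row 4 already has 3, leaving r4c6 = 2.
Row 5 already has 2; hence r5c1 = 6.
Cage c needs product 24; hence r5c2 = 1.
Cage i has sum 14, leaving r5c5 = 5.
Row 5 now contains 6; hence r5c6 = 3.
Column 5 already has 3, leaving r6c5 = 1.
Column 6 now contains 3, leaving r6c6 = 6.
Column 1 already has 6; hence r1c1 = 2.
Column 2 now contains 1, which forces r1c2 = 3.
Cage f has product 30, so r1c4 = 1.
Column 5 now contains 2; hence r1c5 = 6.
1 is placed in row 6, so r6c4 = 3.

2 3 5 1 6 4 / 4 6 3 5 2 1 / 3 2 1 6 4 5 / 1 5 6 4 3 2 / 6 1 4 2 5 3 / 5 4 2 3 1 6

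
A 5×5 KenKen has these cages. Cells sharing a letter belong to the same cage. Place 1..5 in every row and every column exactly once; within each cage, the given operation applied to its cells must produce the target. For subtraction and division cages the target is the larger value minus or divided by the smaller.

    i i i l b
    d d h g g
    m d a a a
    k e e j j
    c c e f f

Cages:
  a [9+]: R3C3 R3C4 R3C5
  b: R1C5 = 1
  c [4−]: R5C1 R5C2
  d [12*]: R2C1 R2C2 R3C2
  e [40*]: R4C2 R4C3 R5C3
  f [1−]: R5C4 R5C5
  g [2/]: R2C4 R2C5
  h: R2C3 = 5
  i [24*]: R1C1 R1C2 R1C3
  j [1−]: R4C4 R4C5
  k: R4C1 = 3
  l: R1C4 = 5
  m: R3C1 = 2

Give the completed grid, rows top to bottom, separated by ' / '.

4 2 3 5 1 / 1 3 5 2 4 / 2 4 1 3 5 / 3 5 4 1 2 / 5 1 2 4 3

L is a freebie, so R1C4 = 5.
Cage b is given, which forces R1C5 = 1.
H is a freebie, which forces R2C3 = 5.
M is a freebie; hence R3C1 = 2.
K is a freebie, leaving R4C1 = 3.
Column 1 already has 3; hence R1C1 = 4.
Column 1 already has 4; hence R2C1 = 1.
Cage a has sum 9, so R3C5 = 5.
The 3 cells of cage e must have product 40; hence R4C2 = 5.
Column 5 already has 5; hence R4C5 = 2.
1 is placed in column 1; hence R5C1 = 5.
Column 2 already has 5, so R5C2 = 1.
Cage g needs two cells with quotient 2, which forces R2C4 = 2.
Column 5 now contains 2, leaving R2C5 = 4.
Row 4 now contains 2, which forces R4C3 = 4.
The two cells of cage j must have difference 1, which forces R4C4 = 1.
The 3 cells of cage e must have product 40, which forces R5C3 = 2.
Column 5 now contains 4, which forces R5C5 = 3.
Cage i needs product 24, leaving R1C2 = 2.
Column 3 already has 2; hence R1C3 = 3.
Row 2 already has 4, so R2C2 = 3.
The 3 cells of cage d must have product 12, leaving R3C2 = 4.
Cage a needs sum 9, so R3C3 = 1.
Column 4 now contains 1, leaving R3C4 = 3.
3 is placed in row 5, leaving R5C4 = 4.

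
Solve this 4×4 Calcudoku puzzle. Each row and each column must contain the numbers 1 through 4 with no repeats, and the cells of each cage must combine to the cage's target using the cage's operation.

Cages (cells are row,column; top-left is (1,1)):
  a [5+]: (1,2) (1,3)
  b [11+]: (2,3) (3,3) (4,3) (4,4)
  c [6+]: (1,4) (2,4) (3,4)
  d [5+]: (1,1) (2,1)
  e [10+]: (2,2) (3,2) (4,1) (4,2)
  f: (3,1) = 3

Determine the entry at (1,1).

4

F is a freebie; hence (3,1) = 3.
In column 1, 2 can only go at (4,1), so (4,1) = 2.
In column 2, 2 can only go at (1,2), so (1,2) = 2.
The two cells of cage a must have sum 5, so (1,3) = 3.
Row 1 now contains 3; hence (1,4) = 1.
Column 4 already has 1, so (3,4) = 2.
Row 1 now contains 1, so (1,1) = 4.
Cage d's pair has sum 5; hence (2,1) = 1.
Cage b has sum 11; hence (2,3) = 2.
Column 4 already has 2, so (2,4) = 3.
The 4 cells of cage b must have sum 11, which forces (3,3) = 4.
The 4 cells of cage b must have sum 11, so (4,3) = 1.
Cage b has sum 11, so (4,4) = 4.
Row 2 already has 3, which forces (2,2) = 4.
Row 3 now contains 4; hence (3,2) = 1.
Row 4 already has 4; hence (4,2) = 3.
The full grid is 4 2 3 1 / 1 4 2 3 / 3 1 4 2 / 2 3 1 4.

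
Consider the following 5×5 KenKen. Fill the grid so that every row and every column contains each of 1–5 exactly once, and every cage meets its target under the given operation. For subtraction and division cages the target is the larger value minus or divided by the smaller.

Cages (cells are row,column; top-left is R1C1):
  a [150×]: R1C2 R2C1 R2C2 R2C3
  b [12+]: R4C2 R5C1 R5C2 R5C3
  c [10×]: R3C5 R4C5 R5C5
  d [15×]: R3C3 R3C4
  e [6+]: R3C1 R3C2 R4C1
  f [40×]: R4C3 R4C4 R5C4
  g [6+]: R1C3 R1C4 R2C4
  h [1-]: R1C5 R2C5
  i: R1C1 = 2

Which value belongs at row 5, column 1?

3

Cage i is a single given cell, which forces R1C1 = 2.
Cage a needs product 150, so R1C2 = 5.
In row 2, 1 can only go at R2C4, so R2C4 = 1.
Cage g needs sum 6, which forces R1C3 = 1.
Cage g has sum 6, so R1C4 = 4.
Row 1 now contains 4, which forces R1C5 = 3.
Cage f has product 40; hence R4C3 = 4.
The only place for 4 in row 2 is R2C5.
Row 3 needs a 4, and only R3C1 is open for it.
Cage e has sum 6; hence R3C2 = 1.
Cage e has sum 6, which forces R4C1 = 1.
Cage b needs sum 12; hence R5C3 = 2.
Row 5 already has 2, which forces R5C4 = 5.
The 3 cells of cage c must have product 10, leaving R5C5 = 1.
Cage a needs product 150, so R2C2 = 2.
Cage d's pair has product 15, which forces R3C3 = 5.
Column 4 already has 5, so R3C4 = 3.
5 is placed in row 3, so R3C5 = 2.
Cage b needs sum 12, leaving R4C2 = 3.
Column 4 already has 5; hence R4C4 = 2.
Column 5 now contains 2, leaving R4C5 = 5.
5 is placed in row 5, leaving R5C1 = 3.
Cage b needs sum 12, which forces R5C2 = 4.
3 is placed in column 1; hence R2C1 = 5.
Column 3 already has 5; hence R2C3 = 3.
Completed grid: 2 5 1 4 3 / 5 2 3 1 4 / 4 1 5 3 2 / 1 3 4 2 5 / 3 4 2 5 1.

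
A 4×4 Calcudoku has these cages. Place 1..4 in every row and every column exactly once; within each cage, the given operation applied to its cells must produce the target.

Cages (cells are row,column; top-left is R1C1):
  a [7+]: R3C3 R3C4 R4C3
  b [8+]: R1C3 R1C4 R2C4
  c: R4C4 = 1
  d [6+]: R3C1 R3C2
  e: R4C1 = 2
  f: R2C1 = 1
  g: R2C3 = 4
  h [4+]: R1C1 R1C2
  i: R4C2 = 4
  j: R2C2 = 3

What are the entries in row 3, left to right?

Cage f is given, so R2C1 = 1.
Cage j is a single given cell, which forces R2C2 = 3.
G is a freebie, which forces R2C3 = 4.
Row 2 already has 4; hence R2C4 = 2.
Cage e is a single given cell, leaving R4C1 = 2.
Cage i is given; hence R4C2 = 4.
C is a freebie, which forces R4C4 = 1.
Column 1 already has 1; hence R1C1 = 3.
Column 2 now contains 3, leaving R1C2 = 1.
Cage b has sum 8, leaving R1C3 = 2.
Cage b needs sum 8; hence R1C4 = 4.
Column 1 already has 2, so R3C1 = 4.
Column 2 already has 4, so R3C2 = 2.
Cage a needs sum 7, which forces R3C3 = 1.
Cage a has sum 7; hence R3C4 = 3.
Row 4 already has 1; hence R4C3 = 3.
Completed grid: 3 1 2 4 / 1 3 4 2 / 4 2 1 3 / 2 4 3 1.

4 2 1 3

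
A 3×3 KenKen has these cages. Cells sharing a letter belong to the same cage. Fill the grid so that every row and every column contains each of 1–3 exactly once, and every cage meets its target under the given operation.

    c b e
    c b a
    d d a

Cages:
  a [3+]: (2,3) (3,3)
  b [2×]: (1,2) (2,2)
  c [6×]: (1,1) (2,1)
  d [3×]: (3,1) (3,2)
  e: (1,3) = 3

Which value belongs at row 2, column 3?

Cage e is given, so (1,3) = 3.
Row 1 already has 3, which forces (1,1) = 2.
Row 1 already has 2, which forces (1,2) = 1.
Cage c's pair has product 6, which forces (2,1) = 3.
Column 2 now contains 1; hence (2,2) = 2.
Row 2 already has 2, leaving (2,3) = 1.
Column 1 now contains 3, leaving (3,1) = 1.
Column 2 now contains 1, so (3,2) = 3.
1 is placed in column 3, leaving (3,3) = 2.
Filled in: 2 1 3 / 3 2 1 / 1 3 2.

1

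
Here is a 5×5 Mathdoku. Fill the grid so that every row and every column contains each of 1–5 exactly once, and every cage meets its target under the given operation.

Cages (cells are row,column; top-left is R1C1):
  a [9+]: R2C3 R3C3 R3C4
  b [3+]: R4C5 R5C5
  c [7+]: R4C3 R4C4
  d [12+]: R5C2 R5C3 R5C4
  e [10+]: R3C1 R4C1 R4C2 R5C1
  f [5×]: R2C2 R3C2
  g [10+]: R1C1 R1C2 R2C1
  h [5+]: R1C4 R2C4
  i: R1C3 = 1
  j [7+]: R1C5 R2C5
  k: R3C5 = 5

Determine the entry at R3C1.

2

Cage i is given, so R1C3 = 1.
Cage k is a single given cell; hence R3C5 = 5.
Cage f needs two cells with product 5, which forces R2C2 = 5.
Row 3 now contains 5, leaving R3C2 = 1.
Row 1 needs a 5, and only R1C1 is open for it.
In column 4, 1 can only go at R2C4, so R2C4 = 1.
Cage h's pair has sum 5, leaving R1C4 = 4.
Row 1 now contains 4, which forces R1C5 = 3.
Column 5 now contains 3, leaving R2C5 = 4.
Row 1 now contains 3; hence R1C2 = 2.
The 3 cells of cage g must have sum 10, so R2C1 = 3.
Row 2 now contains 3, which forces R2C3 = 2.
Cage a has sum 9; hence R3C3 = 4.
Column 3 now contains 4, so R4C3 = 5.
Column 3 already has 5; hence R5C3 = 3.
Row 5 already has 3, so R5C4 = 5.
Row 3 already has 4, so R3C1 = 2.
Cage a needs sum 9, which forces R3C4 = 3.
Cage e has sum 10, so R4C2 = 3.
Cage c needs two cells with sum 7; hence R4C4 = 2.
Row 4 now contains 2; hence R4C5 = 1.
Row 5 already has 3, leaving R5C2 = 4.
1 is placed in column 5; hence R5C5 = 2.
1 is placed in row 4, leaving R4C1 = 4.
Row 5 now contains 4; hence R5C1 = 1.
The full grid is 5 2 1 4 3 / 3 5 2 1 4 / 2 1 4 3 5 / 4 3 5 2 1 / 1 4 3 5 2.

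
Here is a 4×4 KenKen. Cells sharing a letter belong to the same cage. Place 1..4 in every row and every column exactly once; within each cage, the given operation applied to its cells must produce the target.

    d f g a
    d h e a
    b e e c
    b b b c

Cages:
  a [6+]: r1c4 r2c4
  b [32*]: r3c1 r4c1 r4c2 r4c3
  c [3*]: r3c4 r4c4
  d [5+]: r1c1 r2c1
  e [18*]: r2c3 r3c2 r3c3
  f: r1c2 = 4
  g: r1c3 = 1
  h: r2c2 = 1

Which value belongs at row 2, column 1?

F is a freebie; hence r1c2 = 4.
Cage g is a single given cell, so r1c3 = 1.
4 is placed in row 1, leaving r1c4 = 2.
H is a freebie, so r2c2 = 1.
The 3 cells of cage e must have product 18, leaving r2c3 = 3.
2 is placed in column 4, which forces r2c4 = 4.
Cage b has product 32, so r3c1 = 4.
Cage e needs product 18, leaving r3c2 = 3.
Cage e needs product 18, which forces r3c3 = 2.
Row 3 now contains 3, so r3c4 = 1.
Column 2 now contains 1, so r4c2 = 2.
2 is placed in column 3, leaving r4c3 = 4.
Column 4 now contains 1; hence r4c4 = 3.
Row 1 now contains 2, so r1c1 = 3.
Row 2 already has 4, leaving r2c1 = 2.
Row 4 now contains 2, so r4c1 = 1.
Completed grid: 3 4 1 2 / 2 1 3 4 / 4 3 2 1 / 1 2 4 3.

2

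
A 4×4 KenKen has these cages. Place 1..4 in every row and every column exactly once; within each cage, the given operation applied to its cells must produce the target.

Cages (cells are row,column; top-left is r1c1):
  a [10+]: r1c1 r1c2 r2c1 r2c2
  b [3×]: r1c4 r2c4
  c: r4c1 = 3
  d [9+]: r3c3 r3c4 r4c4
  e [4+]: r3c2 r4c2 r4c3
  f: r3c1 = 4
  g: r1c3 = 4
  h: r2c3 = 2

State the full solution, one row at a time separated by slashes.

2 3 4 1 / 1 4 2 3 / 4 1 3 2 / 3 2 1 4

Cage g is given, so r1c3 = 4.
Cage h is a single given cell, so r2c3 = 2.
Cage f is given; hence r3c1 = 4.
Cage e needs sum 4, which forces r3c2 = 1.
Column 3 already has 2, so r3c3 = 3.
3 is placed in row 3, leaving r3c4 = 2.
Cage c is a single given cell, leaving r4c1 = 3.
Cage e has sum 4; hence r4c2 = 2.
Cage e needs sum 4, so r4c3 = 1.
3 is placed in row 4, leaving r4c4 = 4.
The 4 cells of cage a must have sum 10; hence r1c1 = 2.
2 is placed in column 2, leaving r1c2 = 3.
Row 1 already has 3; hence r1c4 = 1.
Column 1 now contains 3, which forces r2c1 = 1.
The 4 cells of cage a must have sum 10, so r2c2 = 4.
Column 4 already has 1, so r2c4 = 3.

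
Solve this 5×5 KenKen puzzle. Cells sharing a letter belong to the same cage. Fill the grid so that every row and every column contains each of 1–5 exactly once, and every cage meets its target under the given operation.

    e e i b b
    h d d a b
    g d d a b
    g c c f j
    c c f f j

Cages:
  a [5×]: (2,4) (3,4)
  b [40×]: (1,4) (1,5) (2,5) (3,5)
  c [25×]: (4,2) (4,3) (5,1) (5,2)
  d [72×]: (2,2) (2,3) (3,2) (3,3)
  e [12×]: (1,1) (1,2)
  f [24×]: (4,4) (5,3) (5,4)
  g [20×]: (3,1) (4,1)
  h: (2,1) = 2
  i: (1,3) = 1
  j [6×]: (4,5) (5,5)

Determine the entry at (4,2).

Cage i is a single given cell, so (1,3) = 1.
Cage h is given, which forces (2,1) = 2.
Column 3 now contains 1, so (4,3) = 5.
Cage g's pair has product 20; hence (3,1) = 5.
Row 3 now contains 5, which forces (3,4) = 1.
Row 4 now contains 5, leaving (4,1) = 4.
Row 4 now contains 5, which forces (4,2) = 1.
Cage c has product 25, so (5,1) = 1.
The 4 cells of cage c must have product 25, which forces (5,2) = 5.
Column 1 now contains 4; hence (1,1) = 3.
Cage e's pair has product 12, leaving (1,2) = 4.
Column 2 now contains 4, leaving (2,2) = 3.
Row 2 now contains 3, leaving (2,3) = 4.
1 is placed in column 4, so (2,4) = 5.
Cage b has product 40, which forces (2,5) = 1.
3 is placed in column 2, leaving (3,2) = 2.
Row 3 now contains 2, which forces (3,3) = 3.
Row 3 now contains 2; hence (3,5) = 4.
Column 3 already has 3, leaving (5,3) = 2.
2 is placed in row 5, which forces (5,5) = 3.
5 is placed in column 4, leaving (1,4) = 2.
Cage b has product 40, so (1,5) = 5.
The 3 cells of cage f must have product 24, leaving (4,4) = 3.
3 is placed in column 5, leaving (4,5) = 2.
Row 5 now contains 3, which forces (5,4) = 4.
Filled in: 3 4 1 2 5 / 2 3 4 5 1 / 5 2 3 1 4 / 4 1 5 3 2 / 1 5 2 4 3.

1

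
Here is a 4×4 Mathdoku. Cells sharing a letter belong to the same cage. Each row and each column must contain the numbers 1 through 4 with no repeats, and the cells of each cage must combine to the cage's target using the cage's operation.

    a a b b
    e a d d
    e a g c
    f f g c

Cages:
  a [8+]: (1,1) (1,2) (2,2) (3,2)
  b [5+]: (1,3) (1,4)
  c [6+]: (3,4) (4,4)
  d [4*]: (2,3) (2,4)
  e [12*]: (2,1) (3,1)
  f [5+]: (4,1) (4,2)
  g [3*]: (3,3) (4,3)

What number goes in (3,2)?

1

The only place for 2 in row 2 is (2,2).
Row 2 needs a 3, and only (2,1) is open for it.
Column 1 now contains 3, so (3,1) = 4.
Row 3 already has 4; hence (3,4) = 2.
Column 4 now contains 2, which forces (4,4) = 4.
Cage d needs two cells with product 4; hence (2,3) = 4.
4 is placed in column 4, so (2,4) = 1.
Cage f's pair has sum 5; hence (4,1) = 2.
Cage f needs two cells with sum 5, which forces (4,2) = 3.
Row 4 already has 3, leaving (4,3) = 1.
2 is placed in column 1; hence (1,1) = 1.
Cage a needs sum 8; hence (1,2) = 4.
4 is placed in column 3, leaving (1,3) = 2.
Column 4 already has 1, so (1,4) = 3.
Column 2 now contains 3, leaving (3,2) = 1.
Column 3 already has 1, leaving (3,3) = 3.
Completed grid: 1 4 2 3 / 3 2 4 1 / 4 1 3 2 / 2 3 1 4.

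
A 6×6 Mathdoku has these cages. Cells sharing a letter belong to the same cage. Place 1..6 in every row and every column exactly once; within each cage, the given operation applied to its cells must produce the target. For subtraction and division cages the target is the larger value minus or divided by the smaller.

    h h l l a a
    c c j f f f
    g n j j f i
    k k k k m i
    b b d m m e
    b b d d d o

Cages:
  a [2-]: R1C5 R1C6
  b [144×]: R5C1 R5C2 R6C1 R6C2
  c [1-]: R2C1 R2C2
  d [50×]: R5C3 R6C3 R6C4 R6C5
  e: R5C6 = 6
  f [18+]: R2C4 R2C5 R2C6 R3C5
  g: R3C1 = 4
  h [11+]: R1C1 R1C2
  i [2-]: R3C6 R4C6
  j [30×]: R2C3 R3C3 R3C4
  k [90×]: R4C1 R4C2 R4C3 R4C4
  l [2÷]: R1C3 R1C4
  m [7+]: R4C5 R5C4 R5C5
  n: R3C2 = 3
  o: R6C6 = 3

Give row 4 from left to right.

Cage g is a single given cell, which forces R3C1 = 4.
Cage n is a single given cell, which forces R3C2 = 3.
Cage d has product 50, leaving R5C3 = 5.
Cage e is a single given cell, which forces R5C6 = 6.
O is a freebie; hence R6C6 = 3.
The 3 cells of cage j must have product 30, leaving R3C4 = 5.
Row 3 now contains 5, so R3C5 = 6.
The two cells of cage i must have difference 2; hence R3C6 = 2.
Cage i's pair has difference 2, leaving R4C6 = 4.
Cage b needs product 144, so R5C1 = 3.
The two cells of cage a must have difference 2, which forces R1C5 = 3.
The 3 cells of cage j must have product 30; hence R2C3 = 6.
Row 3 already has 2, leaving R3C3 = 1.
1 is placed in column 3, so R4C3 = 3.
1 is placed in column 3, which forces R6C3 = 2.
Row 6 already has 2, so R6C4 = 1.
Cage d has product 50; hence R6C5 = 5.
Column 3 already has 2, so R1C3 = 4.
Cage l's pair has quotient 2, so R1C4 = 2.
The 4 cells of cage f must have sum 18, which forces R2C4 = 3.
The 4 cells of cage f must have sum 18, which forces R2C5 = 4.
Cage f has sum 18, leaving R2C6 = 5.
1 is placed in column 4, which forces R4C4 = 6.
Cage b needs product 144; hence R5C2 = 2.
2 is placed in column 4; hence R5C4 = 4.
Row 5 already has 2; hence R5C5 = 1.
Row 6 already has 2, so R6C1 = 6.
The 4 cells of cage b must have product 144, so R6C2 = 4.
Column 1 now contains 6, leaving R1C1 = 5.
Cage h's pair has sum 11, leaving R1C2 = 6.
5 is placed in column 6, leaving R1C6 = 1.
The two cells of cage c must have difference 1, leaving R2C1 = 2.
Column 2 now contains 2, so R2C2 = 1.
5 is placed in column 1, leaving R4C1 = 1.
Column 2 already has 1; hence R4C2 = 5.
1 is placed in column 5, leaving R4C5 = 2.
Filled in: 5 6 4 2 3 1 / 2 1 6 3 4 5 / 4 3 1 5 6 2 / 1 5 3 6 2 4 / 3 2 5 4 1 6 / 6 4 2 1 5 3.

1 5 3 6 2 4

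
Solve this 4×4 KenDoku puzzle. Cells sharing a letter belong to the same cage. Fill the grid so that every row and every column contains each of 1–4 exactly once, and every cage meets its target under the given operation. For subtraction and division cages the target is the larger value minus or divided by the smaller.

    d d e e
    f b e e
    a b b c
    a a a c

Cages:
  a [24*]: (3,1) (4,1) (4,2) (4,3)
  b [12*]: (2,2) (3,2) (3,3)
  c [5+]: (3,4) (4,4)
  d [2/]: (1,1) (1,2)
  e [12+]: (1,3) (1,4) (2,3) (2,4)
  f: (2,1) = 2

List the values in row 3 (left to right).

3 4 1 2

F is a freebie, so (2,1) = 2.
Cage d needs two cells with quotient 2, leaving (1,2) = 2.
Cage a needs product 24, which forces (4,3) = 2.
The only place for 2 in row 3 is (3,4).
Cage c's pair has sum 5, so (4,4) = 3.
Cage a needs product 24, which forces (3,1) = 3.
Cage b has product 12; hence (2,2) = 3.
Row 2 already has 3; hence (2,3) = 4.
Row 2 already has 4, so (2,4) = 1.
Column 3 already has 4, which forces (3,3) = 1.
Column 3 already has 4; hence (1,3) = 3.
Column 4 now contains 1, so (1,4) = 4.
Row 3 now contains 1; hence (3,2) = 4.
Column 2 already has 4, so (4,2) = 1.
Row 1 now contains 4, which forces (1,1) = 1.
Row 4 now contains 1, which forces (4,1) = 4.
The full grid is 1 2 3 4 / 2 3 4 1 / 3 4 1 2 / 4 1 2 3.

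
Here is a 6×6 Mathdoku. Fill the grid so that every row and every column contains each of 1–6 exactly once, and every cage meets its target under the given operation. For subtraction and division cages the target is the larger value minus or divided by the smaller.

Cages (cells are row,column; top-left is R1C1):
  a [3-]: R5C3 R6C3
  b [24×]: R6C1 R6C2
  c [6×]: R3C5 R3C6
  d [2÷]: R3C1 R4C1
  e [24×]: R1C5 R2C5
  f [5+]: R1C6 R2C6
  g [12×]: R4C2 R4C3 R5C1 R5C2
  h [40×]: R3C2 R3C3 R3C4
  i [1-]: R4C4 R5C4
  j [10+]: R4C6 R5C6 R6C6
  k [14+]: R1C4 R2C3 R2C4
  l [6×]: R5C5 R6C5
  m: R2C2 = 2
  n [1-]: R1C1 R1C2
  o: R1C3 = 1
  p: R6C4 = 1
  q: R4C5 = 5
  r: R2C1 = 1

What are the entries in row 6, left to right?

Cage o is given, which forces R1C3 = 1.
Cage r is given, so R2C1 = 1.
M is a freebie; hence R2C2 = 2.
Cage q is a single given cell, so R4C5 = 5.
P is a freebie, which forces R6C4 = 1.
Cage f needs two cells with sum 5, so R1C6 = 2.
Cage f's pair has sum 5, leaving R2C6 = 3.
The 4 cells of cage g must have product 12, leaving R4C3 = 2.
The 4 cells of cage g must have product 12, leaving R5C1 = 2.
Cage h has product 40, which forces R3C4 = 2.
The only place for 3 in row 3 is R3C1.
Column 1 already has 3, so R4C1 = 6.
Column 1 now contains 6, so R6C1 = 4.
4 is placed in row 6, so R6C2 = 6.
Row 6 already has 6, which forces R6C3 = 3.
Row 6 already has 6; hence R6C5 = 2.
4 is placed in row 6, so R6C6 = 5.
4 is placed in column 1, leaving R1C1 = 5.
Cage n needs two cells with difference 1, so R1C2 = 4.
Row 1 now contains 4, so R1C4 = 3.
Row 1 now contains 4, which forces R1C5 = 6.
Column 5 already has 6; hence R2C5 = 4.
Column 2 already has 4; hence R3C2 = 5.
Row 3 now contains 5, leaving R3C3 = 4.
Column 5 already has 6; hence R3C5 = 1.
1 is placed in row 3, so R3C6 = 6.
Column 4 now contains 3; hence R4C4 = 4.
Row 4 already has 4, leaving R4C6 = 1.
3 is placed in column 3, which forces R5C3 = 6.
Column 4 already has 4, which forces R5C4 = 5.
Cage l needs two cells with product 6, leaving R5C5 = 3.
1 is placed in column 6, so R5C6 = 4.
Column 3 already has 6, which forces R2C3 = 5.
5 is placed in column 4, so R2C4 = 6.
1 is placed in row 4, leaving R4C2 = 3.
3 is placed in row 5, leaving R5C2 = 1.
Completed grid: 5 4 1 3 6 2 / 1 2 5 6 4 3 / 3 5 4 2 1 6 / 6 3 2 4 5 1 / 2 1 6 5 3 4 / 4 6 3 1 2 5.

4 6 3 1 2 5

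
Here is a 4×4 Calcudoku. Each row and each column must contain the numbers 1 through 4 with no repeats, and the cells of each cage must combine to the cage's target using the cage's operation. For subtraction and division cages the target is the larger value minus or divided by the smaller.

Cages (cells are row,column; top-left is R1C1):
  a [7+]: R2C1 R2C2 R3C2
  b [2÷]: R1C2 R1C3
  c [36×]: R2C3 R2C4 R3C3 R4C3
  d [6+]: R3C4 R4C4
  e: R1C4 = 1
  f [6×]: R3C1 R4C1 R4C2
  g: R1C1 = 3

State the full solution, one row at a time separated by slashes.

G is a freebie, which forces R1C1 = 3.
Cage e is given; hence R1C4 = 1.
The 4 cells of cage c must have product 36, leaving R2C4 = 3.
The 3 cells of cage f must have product 6, leaving R4C2 = 3.
Cage c needs product 36, leaving R3C3 = 3.
Column 1 needs a 4, and only R2C1 is open for it.
Row 2 now contains 4; hence R2C3 = 1.
Cage c needs product 36; hence R4C3 = 4.
4 is placed in row 4, so R4C4 = 2.
Cage b's pair has quotient 2, so R1C2 = 4.
Column 3 now contains 4, which forces R1C3 = 2.
1 is placed in row 2, leaving R2C2 = 2.
Cage f needs product 6; hence R3C1 = 2.
Cage a has sum 7, so R3C2 = 1.
2 is placed in column 4, leaving R3C4 = 4.
Row 4 already has 2, leaving R4C1 = 1.

3 4 2 1 / 4 2 1 3 / 2 1 3 4 / 1 3 4 2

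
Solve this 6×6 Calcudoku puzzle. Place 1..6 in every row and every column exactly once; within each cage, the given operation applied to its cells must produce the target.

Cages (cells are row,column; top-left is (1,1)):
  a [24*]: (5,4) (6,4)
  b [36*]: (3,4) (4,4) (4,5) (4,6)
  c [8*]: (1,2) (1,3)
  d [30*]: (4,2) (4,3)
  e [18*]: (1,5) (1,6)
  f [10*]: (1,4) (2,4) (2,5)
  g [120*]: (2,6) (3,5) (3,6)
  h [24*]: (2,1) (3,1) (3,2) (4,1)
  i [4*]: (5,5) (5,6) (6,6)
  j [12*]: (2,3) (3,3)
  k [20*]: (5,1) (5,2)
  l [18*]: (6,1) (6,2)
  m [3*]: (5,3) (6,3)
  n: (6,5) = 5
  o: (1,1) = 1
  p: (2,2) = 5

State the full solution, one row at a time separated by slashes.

1 2 4 5 3 6 / 3 5 6 2 1 4 / 4 1 2 3 6 5 / 2 6 5 1 4 3 / 5 4 3 6 2 1 / 6 3 1 4 5 2

O is a freebie, leaving (1,1) = 1.
Cage p is given, so (2,2) = 5.
Column 2 already has 5, leaving (4,2) = 6.
6 is placed in row 4, which forces (4,3) = 5.
Column 2 already has 5, so (5,2) = 4.
4 is placed in row 5; hence (5,4) = 6.
4 is placed in row 5; hence (5,6) = 1.
6 is placed in column 2, which forces (6,2) = 3.
3 is placed in row 6, so (6,3) = 1.
Column 4 now contains 6; hence (6,4) = 4.
Cage n is a single given cell, which forces (6,5) = 5.
Column 6 already has 1, which forces (6,6) = 2.
Column 2 already has 4, so (1,2) = 2.
Cage c's pair has product 8, so (1,3) = 4.
Cage f has product 10; hence (1,4) = 5.
Cage h needs product 24; hence (3,2) = 1.
Cage b has product 36; hence (3,4) = 3.
Cage g has product 120, leaving (3,6) = 5.
Cage b needs product 36, which forces (4,4) = 1.
4 is placed in row 5, so (5,1) = 5.
Row 5 now contains 1, which forces (5,3) = 3.
Row 5 now contains 1, leaving (5,5) = 2.
3 is placed in row 6, so (6,1) = 6.
1 is placed in column 4, so (2,4) = 2.
Column 5 now contains 2, leaving (2,5) = 1.
Row 2 already has 2, so (2,3) = 6.
6 is placed in row 2; hence (2,6) = 4.
Cage j's pair has product 12; hence (3,3) = 2.
Column 6 now contains 4, so (4,6) = 3.
Cage e needs two cells with product 18, leaving (1,5) = 3.
Column 6 already has 3, leaving (1,6) = 6.
Row 2 already has 4, leaving (2,1) = 3.
Row 3 already has 2, which forces (3,1) = 4.
The 3 cells of cage g must have product 120, which forces (3,5) = 6.
The 4 cells of cage h must have product 24; hence (4,1) = 2.
3 is placed in row 4, leaving (4,5) = 4.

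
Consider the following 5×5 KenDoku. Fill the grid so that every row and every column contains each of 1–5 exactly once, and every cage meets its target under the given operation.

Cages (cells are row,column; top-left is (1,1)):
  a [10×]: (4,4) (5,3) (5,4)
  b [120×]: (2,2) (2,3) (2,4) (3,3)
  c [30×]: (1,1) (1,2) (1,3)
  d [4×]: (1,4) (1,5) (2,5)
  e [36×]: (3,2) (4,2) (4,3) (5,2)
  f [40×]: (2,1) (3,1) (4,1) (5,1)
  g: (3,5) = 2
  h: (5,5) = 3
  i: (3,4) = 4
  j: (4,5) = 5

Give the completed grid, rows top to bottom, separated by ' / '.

3 5 2 1 4 / 5 2 4 3 1 / 1 3 5 4 2 / 4 1 3 2 5 / 2 4 1 5 3

Cage i is given; hence (3,4) = 4.
Cage g is given, so (3,5) = 2.
Cage e needs product 36, leaving (4,3) = 3.
J is a freebie; hence (4,5) = 5.
H is a freebie; hence (5,5) = 3.
Cage d needs product 4, so (1,4) = 1.
Cage d has product 4, so (1,5) = 4.
Column 5 already has 2, leaving (2,5) = 1.
The 4 cells of cage e must have product 36; hence (3,2) = 3.
3 is placed in column 3; hence (3,3) = 5.
1 is placed in column 4, leaving (4,4) = 2.
Column 4 now contains 2; hence (5,4) = 5.
The 3 cells of cage c must have product 30, which forces (1,1) = 3.
The 3 cells of cage c must have product 30, leaving (1,2) = 5.
5 is placed in column 3; hence (1,3) = 2.
Cage f has product 40, leaving (2,1) = 5.
Column 3 now contains 2, leaving (2,3) = 4.
Column 4 now contains 2, so (2,4) = 3.
Row 3 already has 5, leaving (3,1) = 1.
The 4 cells of cage f must have product 40; hence (4,1) = 4.
Row 4 now contains 4, leaving (4,2) = 1.
Cage f needs product 40; hence (5,1) = 2.
Column 2 now contains 1, which forces (5,2) = 4.
Cage a needs product 10, so (5,3) = 1.
Row 2 already has 4, so (2,2) = 2.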